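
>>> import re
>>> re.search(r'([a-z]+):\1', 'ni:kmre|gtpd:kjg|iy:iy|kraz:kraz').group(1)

'iy'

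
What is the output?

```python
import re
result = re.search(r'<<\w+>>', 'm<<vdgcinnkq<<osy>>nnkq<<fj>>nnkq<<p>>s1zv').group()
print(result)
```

The match spans [12:19] → '<<osy>>'.

<<osy>>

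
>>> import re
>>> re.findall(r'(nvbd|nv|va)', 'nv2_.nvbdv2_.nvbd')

Alternation tries branches left to right and keeps the first one that lets the overall match succeed at that position.
`findall` collects group 1 from each match (3 total).

['nv', 'nvbd', 'nvbd']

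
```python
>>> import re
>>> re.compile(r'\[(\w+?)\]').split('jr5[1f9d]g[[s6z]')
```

['jr5', '1f9d', 'g[', 's6z', '']

Because the pattern has a capturing group, `split` also inserts each captured text between the pieces.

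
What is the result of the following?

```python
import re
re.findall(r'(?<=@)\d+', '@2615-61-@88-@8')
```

['2615', '88', '8']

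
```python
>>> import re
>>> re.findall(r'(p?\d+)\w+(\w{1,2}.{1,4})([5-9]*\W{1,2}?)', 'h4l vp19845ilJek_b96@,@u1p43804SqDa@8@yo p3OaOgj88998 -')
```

[('p19845', '6@,', '@'), ('1', 'a@8', '@'), ('p3', '8 ', '-')]

`findall` packs the 3 group values into a tuple for every match.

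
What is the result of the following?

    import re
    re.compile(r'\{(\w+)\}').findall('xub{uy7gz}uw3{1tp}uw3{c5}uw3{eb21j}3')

['uy7gz', '1tp', 'c5', 'eb21j']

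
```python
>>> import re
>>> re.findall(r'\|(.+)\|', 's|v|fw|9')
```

['v|fw']

Because there's exactly one group, `findall` drops the full match and keeps group 1 from the one hit.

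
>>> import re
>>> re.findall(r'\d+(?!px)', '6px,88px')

The negative lookaround is zero-width — it rules out positions where the adjacent text would match, without consuming anything.
Matches: at [4:5] → '8'.
Since nothing is captured, `findall` lists the 1 matched substring directly.

['8']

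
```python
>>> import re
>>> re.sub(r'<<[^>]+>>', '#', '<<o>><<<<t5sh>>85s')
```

'##85s'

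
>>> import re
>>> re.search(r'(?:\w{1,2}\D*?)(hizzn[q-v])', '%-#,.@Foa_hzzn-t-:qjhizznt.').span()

The pattern matches 1 to 2 of a word character, then zero or more of a non-digit (lazy) (non-capturing group); then the literal 'hiz', then the literal 'zn', then a character in [q-v] (captured).
`re.search` scans for the first position where the pattern succeeds.
The match spans [6:26] → 'Foa_hzzn-t-:qjhizznt'.
Captured: group 1 = 'hizznt'.

(6, 26)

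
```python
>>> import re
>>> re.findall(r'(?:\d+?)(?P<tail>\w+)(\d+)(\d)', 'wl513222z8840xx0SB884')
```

The pattern matches one or more of a digit (lazy) (non-capturing group); then one or more of a word character (captured as 'tail'); then one or more of a digit (captured); then a digit (captured).
`findall` packs the 3 group values into a tuple for every match.

[('13222z8840xx0SB8', '8', '4')]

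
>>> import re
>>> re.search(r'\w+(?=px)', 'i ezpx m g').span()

(2, 4)

The `(?=…)`/`(?<=…)` assertion just peeks at neighbouring text; it doesn't advance the match position.
`search` walks the string left to right and returns the first match it finds.
The match spans [2:4] → 'ez'.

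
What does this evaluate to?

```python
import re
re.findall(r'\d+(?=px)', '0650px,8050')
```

The `(?=…)`/`(?<=…)` assertion just peeks at neighbouring text; it doesn't advance the match position.
Scanning left to right: at [0:4] → '0650'.
With no groups in the pattern, `findall` gives back each whole match — 1 here.

['0650']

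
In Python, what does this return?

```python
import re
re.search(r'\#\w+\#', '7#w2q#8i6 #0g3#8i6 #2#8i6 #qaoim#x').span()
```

Unlike `match`, `search` isn't anchored — it looks for the pattern anywhere in the string.
The match spans [1:6] → '#w2q#'.

(1, 6)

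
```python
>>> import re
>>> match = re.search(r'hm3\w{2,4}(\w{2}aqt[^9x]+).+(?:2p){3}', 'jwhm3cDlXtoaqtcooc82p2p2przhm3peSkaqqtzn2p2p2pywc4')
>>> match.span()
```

(2, 46)

Pattern: the literal 'hm3', then 2 to 4 of a word character; then exactly 2 of a word character, then the literal 'aqt', then one or more of any character except [9x] (captured); then one or more of any character, then the literal '2p' repeated 3 times.
`search` walks the string left to right and returns the first match it finds.
The match spans [2:46] → 'hm3cDlXtoaqtcooc82p2p2przhm3peSkaqqtzn2p2p2p'.
Captured: group 1 = 'toaqtcooc82p2p2przhm3peSkaqqtz'.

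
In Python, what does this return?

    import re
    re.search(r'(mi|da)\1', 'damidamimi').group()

The backreference `\1` re-matches whatever the first group consumed, character for character.
The match spans [6:10] → 'mimi'.

'mimi'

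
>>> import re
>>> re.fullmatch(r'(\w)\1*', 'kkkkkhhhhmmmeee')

None

`re.fullmatch` requires the pattern to consume the entire string.
Here the string isn't matched end-to-end, so the call returns None.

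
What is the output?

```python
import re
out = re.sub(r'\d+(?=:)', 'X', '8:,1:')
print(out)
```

Lookahead/lookbehind check context without consuming it, so the matched span excludes the asserted characters.
Matches: at [0:1] → '8'; at [3:4] → '1'.
`sub` substitutes 'X' at each match site.

X:,X:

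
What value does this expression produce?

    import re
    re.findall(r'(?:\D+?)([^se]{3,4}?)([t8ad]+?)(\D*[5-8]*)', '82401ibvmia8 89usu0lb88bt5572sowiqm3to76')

[('bvmi', 'a', '8'), ('u0lb', '8', '8'), ('iqm3', 't', 'o76')]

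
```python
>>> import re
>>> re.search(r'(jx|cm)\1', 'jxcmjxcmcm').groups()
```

('cm',)

The match spans [6:10] → 'cmcm'.
Captured: group 1 = 'cm'.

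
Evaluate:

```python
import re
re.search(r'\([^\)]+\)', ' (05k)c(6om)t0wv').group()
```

'(05k)'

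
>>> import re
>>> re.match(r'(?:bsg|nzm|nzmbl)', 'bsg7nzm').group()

`re.match` won't scan ahead — the pattern has to work from the very first character.
The match spans [0:3] → 'bsg'.

'bsg'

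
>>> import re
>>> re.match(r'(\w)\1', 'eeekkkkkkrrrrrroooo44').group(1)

'e'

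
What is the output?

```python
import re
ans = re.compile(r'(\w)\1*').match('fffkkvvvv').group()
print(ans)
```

A backreference is literal: `\1` must see the identical characters the first group matched.
`re.match` only tries the pattern at the start of the string.
The match spans [0:3] → 'fff'.
Captured: group 1 = 'f'.

fff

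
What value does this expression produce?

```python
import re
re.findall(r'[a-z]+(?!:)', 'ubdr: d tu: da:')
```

The negative lookahead/lookbehind blocks any match where the forbidden context is present.
`findall` yields the raw match text (4 of them) because the pattern has no groups.

['ubd', 'd', 't', 'd']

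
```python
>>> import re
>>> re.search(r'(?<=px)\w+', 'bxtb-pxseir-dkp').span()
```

The lookaround is zero-width — it requires the adjacent text to match without consuming it, so the asserted text isn't part of the match.
The match spans [7:11] → 'seir'.

(7, 11)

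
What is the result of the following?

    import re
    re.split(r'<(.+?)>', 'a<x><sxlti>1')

['a', 'x', '', 'sxlti', '1']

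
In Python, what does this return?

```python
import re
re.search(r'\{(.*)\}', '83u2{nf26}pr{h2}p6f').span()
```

Unlike `match`, `search` isn't anchored — it looks for the pattern anywhere in the string.
The match spans [4:16] → '{nf26}pr{h2}'.
Captured: group 1 = 'nf26}pr{h2'.

(4, 16)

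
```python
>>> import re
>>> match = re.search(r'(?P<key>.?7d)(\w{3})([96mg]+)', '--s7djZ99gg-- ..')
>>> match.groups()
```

The match spans [2:11] → 's7djZ99gg'.
Captured: group 1 = 's7d', group 2 = 'jZ9', group 3 = '9gg'.

('s7d', 'jZ9', '9gg')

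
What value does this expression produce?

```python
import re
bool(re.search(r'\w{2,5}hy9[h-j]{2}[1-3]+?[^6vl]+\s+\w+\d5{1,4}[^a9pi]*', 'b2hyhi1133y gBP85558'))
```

This matches 2 to 5 of a word character, then the literal 'hy9', then exactly 2 of a character in [h-j]; then one or more of a character in [1-3] (lazy), then one or more of any character except [6vl], then one or more of whitespace; then one or more of a word character, then a digit, then 1 to 4 of a literal '5'; then zero or more of any character except [a9pi].
`search` walks the string left to right and returns the first match it finds.
Here nothing in the string fits, so the call returns None, and `bool(None)` is False.

False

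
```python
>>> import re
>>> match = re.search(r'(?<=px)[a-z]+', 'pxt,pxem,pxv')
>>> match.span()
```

(2, 3)

The positive lookaround only admits positions where the adjacent text matches; those characters stay outside the span.
`re.search` scans for the first position where the pattern succeeds.
The match spans [2:3] → 't'.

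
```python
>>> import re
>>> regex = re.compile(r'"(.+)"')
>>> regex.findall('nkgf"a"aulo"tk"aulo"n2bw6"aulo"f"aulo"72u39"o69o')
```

['a"aulo"tk"aulo"n2bw6"aulo"f"aulo"72u39']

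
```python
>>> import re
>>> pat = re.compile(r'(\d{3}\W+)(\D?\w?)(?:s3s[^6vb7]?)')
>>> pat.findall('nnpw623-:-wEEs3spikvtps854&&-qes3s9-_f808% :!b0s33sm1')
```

[('854&&-', 'qe')]

Pattern: exactly 3 of a digit, then one or more of a non-word character (captured); then optionally a non-digit, then optionally a word character (captured); then the literal 's3s', then optionally any character except [6vb7] (non-capturing group).
Scanning left to right: at [23:35] match '854&&-qes3s9', groups = ('854&&-', 'qe').
`findall` packs the 2 group values into a tuple for every match.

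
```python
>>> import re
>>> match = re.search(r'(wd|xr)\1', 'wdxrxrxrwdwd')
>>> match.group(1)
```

'xr'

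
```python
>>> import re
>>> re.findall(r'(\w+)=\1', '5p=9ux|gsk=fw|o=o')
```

`\1` is not a pattern — it's the concrete string captured by group 1, re-applied verbatim.
Matches: at [14:17] match 'o=o', group 1 = 'o'.
One capturing group, so `findall` returns just the captured substring from the one match — 1 in all.

['o']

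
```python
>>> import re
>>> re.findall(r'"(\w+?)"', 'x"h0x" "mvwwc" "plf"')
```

['h0x', 'mvwwc', 'plf']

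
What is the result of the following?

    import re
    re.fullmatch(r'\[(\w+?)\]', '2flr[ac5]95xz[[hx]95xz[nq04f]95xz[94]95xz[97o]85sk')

None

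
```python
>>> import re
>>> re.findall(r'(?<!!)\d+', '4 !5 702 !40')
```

['4', '702', '0']

The negative lookaround is zero-width — it rules out positions where the adjacent text would match, without consuming anything.
Walking the string: at [0:1] → '4'; at [5:8] → '702'; at [11:12] → '0'.
With no groups in the pattern, `findall` gives back each whole match — 3 here.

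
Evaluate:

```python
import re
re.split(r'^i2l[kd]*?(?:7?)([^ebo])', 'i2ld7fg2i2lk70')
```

This matches anchored at the start of the string; then the literal 'i2l', then zero or more of one of [kd] (lazy); then optionally a literal '7' (non-capturing group); then any character except [ebo] (captured).
The `?` after the quantifier makes it lazy — it takes as little as possible before letting the rest of the pattern try.
Matches to split on: at [0:4] → 'i2ld'.
`re.split` interleaves the captured-group text with the surrounding fragments.

['', 'd', '7fg2i2lk70']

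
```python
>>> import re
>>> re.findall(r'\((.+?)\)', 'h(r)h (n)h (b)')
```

['r', 'n', 'b']

Scanning left to right: at [1:4] match '(r)', group 1 = 'r'; at [6:9] match '(n)', group 1 = 'n'; at [11:14] match '(b)', group 1 = 'b'.
Because there's exactly one group, `findall` drops the full match and keeps group 1 from each hit.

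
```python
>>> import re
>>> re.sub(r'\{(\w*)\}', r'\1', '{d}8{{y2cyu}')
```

'd8{y2cyu'

Matches: at [0:3] → '{d}'; at [5:12] → '{y2cyu}'.
Each match is replaced using the text its own group 1 captured.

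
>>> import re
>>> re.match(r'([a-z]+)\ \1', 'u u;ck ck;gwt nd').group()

`\1` has to match the exact text group 1 already captured.
`re.match` only tries the pattern at the start of the string.
The match spans [0:3] → 'u u'.
Captured: group 1 = 'u'.

'u u'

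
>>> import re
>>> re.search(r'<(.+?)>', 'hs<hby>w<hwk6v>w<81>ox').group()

The `?` after the quantifier makes it lazy — it takes as little as possible before letting the rest of the pattern try.
Unlike `match`, `search` isn't anchored — it looks for the pattern anywhere in the string.
The match spans [2:7] → '<hby>'.
Captured: group 1 = 'hby'.

'<hby>'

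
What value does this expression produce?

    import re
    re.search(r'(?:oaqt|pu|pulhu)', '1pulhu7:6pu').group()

'pu'

Branches in `(...|...)` are attempted left-to-right; the first branch that allows the whole pattern to succeed is taken.
The match spans [1:3] → 'pu'.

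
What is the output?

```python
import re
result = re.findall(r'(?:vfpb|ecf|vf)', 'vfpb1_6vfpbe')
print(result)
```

['vfpb', 'vfpb']

Alternation tries branches left to right and keeps the first one that lets the overall match succeed at that position.
Matches: at [0:4] → 'vfpb'; at [7:11] → 'vfpb'.
Since nothing is captured, `findall` lists the 2 matched substrings directly.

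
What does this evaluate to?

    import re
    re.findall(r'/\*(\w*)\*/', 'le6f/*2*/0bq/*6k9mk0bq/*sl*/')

`findall` collects group 1 from each match (2 total).

['2', 'sl']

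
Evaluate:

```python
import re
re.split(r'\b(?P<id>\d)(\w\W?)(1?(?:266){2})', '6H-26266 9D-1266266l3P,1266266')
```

['6H-26266 ', '9', 'D-', '1266266', 'l3P,1266266']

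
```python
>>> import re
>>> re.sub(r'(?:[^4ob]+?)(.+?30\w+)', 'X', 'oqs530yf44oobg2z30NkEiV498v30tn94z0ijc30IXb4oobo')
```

'oX'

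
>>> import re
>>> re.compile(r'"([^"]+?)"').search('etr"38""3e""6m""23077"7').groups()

The match spans [3:7] → '"38"'.
Captured: group 1 = '38'.

('38',)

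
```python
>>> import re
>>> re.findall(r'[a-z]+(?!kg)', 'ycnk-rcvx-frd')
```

Because the assertion is negative and zero-width, positions next to the forbidden text are skipped.
No capturing groups, so `findall` returns the 3 full match strings.

['ycnk', 'rcvx', 'frd']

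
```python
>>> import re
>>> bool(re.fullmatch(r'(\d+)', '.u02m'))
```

False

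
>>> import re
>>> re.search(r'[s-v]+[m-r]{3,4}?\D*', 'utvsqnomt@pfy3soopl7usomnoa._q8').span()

Pattern: one or more of a character in [s-v]; then 3 to 4 of a character in [m-r] (lazy), then zero or more of a non-digit.
The match spans [0:13] → 'utvsqnomt@pfy'.

(0, 13)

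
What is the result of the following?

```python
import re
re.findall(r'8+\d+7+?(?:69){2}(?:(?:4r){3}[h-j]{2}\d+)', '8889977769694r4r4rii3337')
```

['8889977769694r4r4rii3337']

The pattern matches one or more of a literal '8'; then one or more of a digit; then one or more of the literal '7' (lazy), then the literal '69' repeated 2 times; then the literal '4r' repeated 3 times, then exactly 2 of a character in [h-j], then one or more of a digit (non-capturing group).
Scanning left to right: at [0:24] → '8889977769694r4r4rii3337'.
With no groups in the pattern, `findall` gives back each whole match — 1 here.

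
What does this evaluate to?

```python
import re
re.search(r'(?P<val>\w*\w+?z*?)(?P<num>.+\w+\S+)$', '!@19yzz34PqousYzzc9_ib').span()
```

(2, 22)

Pattern: zero or more of a word character, then one or more of a word character (lazy), then zero or more of a literal 'z' (lazy) (captured as 'val'); then one or more of any character, then one or more of a word character, then one or more of a non-whitespace character (captured as 'num'); then anchored at the end.
The match spans [2:22] → '19yzz34PqousYzzc9_ib'.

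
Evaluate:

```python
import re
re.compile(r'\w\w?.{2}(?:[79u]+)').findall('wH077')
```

Pattern: a word character, then optionally a word character, then exactly 2 of any character; then one or more of one of [79u] (non-capturing group).
Walking the string: at [0:5] → 'wH077'.
With no groups in the pattern, `findall` gives back each whole match — 1 here.

['wH077']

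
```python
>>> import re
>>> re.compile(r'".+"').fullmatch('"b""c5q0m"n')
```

None

`fullmatch` succeeds only if the pattern covers the string from start to end.
Here the string isn't matched end-to-end, so the call returns None.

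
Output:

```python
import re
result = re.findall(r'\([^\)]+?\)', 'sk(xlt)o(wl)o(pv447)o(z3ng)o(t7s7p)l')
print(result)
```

Since nothing is captured, `findall` lists the 5 matched substrings directly.

['(xlt)', '(wl)', '(pv447)', '(z3ng)', '(t7s7p)']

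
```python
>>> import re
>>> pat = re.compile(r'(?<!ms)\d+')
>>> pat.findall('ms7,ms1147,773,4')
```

['147', '773', '4']

`(?!…)`/`(?<!…)` only lets a position through if the neighbouring text does NOT match; no characters are consumed.
Walking the string: at [7:10] → '147'; at [11:14] → '773'; at [15:16] → '4'.
With no groups in the pattern, `findall` gives back each whole match — 3 here.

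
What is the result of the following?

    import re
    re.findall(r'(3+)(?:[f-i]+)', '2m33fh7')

['33']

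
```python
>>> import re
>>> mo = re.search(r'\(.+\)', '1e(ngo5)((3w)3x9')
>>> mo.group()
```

`re.search` tries every starting position until one works.
The match spans [2:13] → '(ngo5)((3w)'.

'(ngo5)((3w)'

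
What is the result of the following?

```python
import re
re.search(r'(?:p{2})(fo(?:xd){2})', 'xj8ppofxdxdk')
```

None

Pattern: exactly 2 of a literal 'p' (non-capturing group); then the literal 'fo', then the literal 'xd' repeated 2 times (captured).
`re.search` scans for the first position where the pattern succeeds.
Here no position works, so the call returns None.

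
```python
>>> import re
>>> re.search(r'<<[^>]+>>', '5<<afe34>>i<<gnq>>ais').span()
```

(1, 10)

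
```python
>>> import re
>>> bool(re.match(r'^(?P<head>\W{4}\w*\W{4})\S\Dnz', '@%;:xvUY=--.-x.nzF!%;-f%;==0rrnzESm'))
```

False

With `match`, the pattern is implicitly anchored at the beginning.
Here the pattern fails at index 0, so the call returns None, and `bool(None)` is False.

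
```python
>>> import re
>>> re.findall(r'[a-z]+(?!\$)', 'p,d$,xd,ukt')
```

['p', 'xd', 'ukt']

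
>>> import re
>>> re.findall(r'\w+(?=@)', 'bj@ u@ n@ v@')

['bj', 'u', 'n', 'v']

The positive lookaround only admits positions where the adjacent text matches; those characters stay outside the span.
Matches: at [0:2] → 'bj'; at [4:5] → 'u'; at [7:8] → 'n'; at [10:11] → 'v'.
With no groups in the pattern, `findall` gives back each whole match — 4 here.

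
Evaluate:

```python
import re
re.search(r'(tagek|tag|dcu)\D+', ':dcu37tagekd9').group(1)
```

'tagek'

The regex engine tests alternatives in the order written; an earlier branch that matches wins even if a later one would match more.
`search` walks the string left to right and returns the first match it finds.
The match spans [6:12] → 'tagekd'.
Captured: group 1 = 'tagek'.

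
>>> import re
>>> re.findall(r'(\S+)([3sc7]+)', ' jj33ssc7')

[('jj33ssc', '7')]

This matches one or more of a non-whitespace character (captured); then one or more of one of [3sc7] (captured).
Walking the string: at [1:9] match 'jj33ssc7', groups = ('jj33ssc', '7').
`findall` packs the 2 group values into a tuple for every match.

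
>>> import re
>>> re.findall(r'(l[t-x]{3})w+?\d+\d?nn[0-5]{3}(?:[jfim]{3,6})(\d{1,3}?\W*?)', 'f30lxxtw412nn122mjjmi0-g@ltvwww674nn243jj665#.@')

Lazy quantifiers expand one character at a time until the remainder of the pattern can match.
`findall` packs the 2 group values into a tuple for every match.

[('lxxt', '0')]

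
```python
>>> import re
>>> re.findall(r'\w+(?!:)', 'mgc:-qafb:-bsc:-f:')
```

['mg', 'qaf', 'bs']

A negative assertion filters positions out without eating any characters.
No capturing groups, so `findall` returns the 3 full match strings.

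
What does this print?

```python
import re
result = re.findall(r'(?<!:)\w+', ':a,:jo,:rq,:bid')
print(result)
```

`(?!…)`/`(?<!…)` only lets a position through if the neighbouring text does NOT match; no characters are consumed.
With no groups in the pattern, `findall` gives back each whole match — 3 here.

['o', 'q', 'id']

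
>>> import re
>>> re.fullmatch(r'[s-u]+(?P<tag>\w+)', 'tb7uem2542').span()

Pattern: one or more of a character in [s-u]; then one or more of a word character (captured as 'tag').
`re.fullmatch` requires the pattern to consume the entire string.
The match spans [0:10] → 'tb7uem2542'.
Captured: group 1 = 'b7uem2542'.

(0, 10)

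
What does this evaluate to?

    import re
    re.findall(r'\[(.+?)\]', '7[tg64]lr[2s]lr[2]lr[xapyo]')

['tg64', '2s', '2', 'xapyo']

A non-greedy quantifier consumes as few characters as it can — just enough that the remainder of the pattern still matches from where it stops; whatever follows it matches normally.
With a single group, `findall` returns only what that group captured — 4 items.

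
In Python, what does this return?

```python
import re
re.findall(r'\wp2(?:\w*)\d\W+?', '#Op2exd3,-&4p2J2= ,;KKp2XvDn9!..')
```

A `+?`/`*?`/`{m,n}?` starts at its minimum and grows only as far as needed for what follows to match.
With no groups in the pattern, `findall` gives back each whole match — 3 here.

['Op2exd3,', '4p2J2=', 'Kp2XvDn9!']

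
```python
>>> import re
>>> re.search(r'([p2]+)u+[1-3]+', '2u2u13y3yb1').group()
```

'2u2'

This matches one or more of one of [p2] (captured); then one or more of the literal 'u', then one or more of a character in [1-3].
The match spans [0:3] → '2u2'.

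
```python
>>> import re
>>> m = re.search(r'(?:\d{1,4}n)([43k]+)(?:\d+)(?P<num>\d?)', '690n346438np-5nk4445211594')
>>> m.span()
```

(0, 10)

Pattern: 1 to 4 of a digit, then the literal 'n' (non-capturing group); then one or more of one of [43k] (captured); then one or more of a digit (non-capturing group); then optionally a digit (captured as 'num').
`search` walks the string left to right and returns the first match it finds.
The match spans [0:10] → '690n346438'.
Captured: group 1 = '34', group 2 = ''.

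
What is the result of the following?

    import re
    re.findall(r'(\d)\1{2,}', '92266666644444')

`\1` is not a pattern — it's the concrete string captured by group 1, re-applied verbatim.
With a single group, `findall` returns only what that group captured — 2 items.

['6', '4']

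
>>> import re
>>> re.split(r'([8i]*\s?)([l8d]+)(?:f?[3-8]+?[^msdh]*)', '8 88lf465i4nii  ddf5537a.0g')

This matches zero or more of one of [8i], then optionally whitespace (captured); then one or more of one of [l8d] (captured); then optionally a literal 'f', then one or more of a character in [3-8] (lazy), then zero or more of any character except [msdh] (non-capturing group).
Matches to split on: at [0:16] → '8 88lf465i4nii  '; at [16:27] → 'ddf5537a.0g'.
The group in the pattern means `split` returns the separators' captures alongside the pieces.

['', '8 ', '88l', '', '', 'dd', '']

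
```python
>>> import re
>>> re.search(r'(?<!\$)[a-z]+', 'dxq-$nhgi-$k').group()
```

'dxq'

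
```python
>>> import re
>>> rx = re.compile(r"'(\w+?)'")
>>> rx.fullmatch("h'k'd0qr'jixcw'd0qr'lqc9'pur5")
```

For `fullmatch`, every character of the input must be accounted for by the pattern.
Here there's no way to consume every character, so the call returns None.

None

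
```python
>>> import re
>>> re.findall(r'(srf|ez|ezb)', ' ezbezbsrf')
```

Branches in `(...|...)` are attempted left-to-right; the first branch that allows the whole pattern to succeed is taken.
Walking the string: at [1:3] match 'ez', group 1 = 'ez'; at [4:6] match 'ez', group 1 = 'ez'; at [7:10] match 'srf', group 1 = 'srf'.
One capturing group, so `findall` returns just the captured substring from each match — 3 in all.

['ez', 'ez', 'srf']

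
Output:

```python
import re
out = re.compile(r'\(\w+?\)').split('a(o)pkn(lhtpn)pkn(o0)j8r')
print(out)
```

['a', 'pkn', 'pkn', 'j8r']

The string is cut at each match, leaving 4 pieces.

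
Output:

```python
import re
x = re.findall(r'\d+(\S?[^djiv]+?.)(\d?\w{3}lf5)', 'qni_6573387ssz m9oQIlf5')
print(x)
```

[('ssz m', '9oQIlf5')]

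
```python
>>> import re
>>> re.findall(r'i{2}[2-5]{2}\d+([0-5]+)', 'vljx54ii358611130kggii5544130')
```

['0', '0']

This matches exactly 2 of the literal 'i', then exactly 2 of a character in [2-5], then one or more of a digit; then one or more of a character in [0-5] (captured).
Walking the string: at [6:17] match 'ii358611130', group 1 = '0'; at [20:29] match 'ii5544130', group 1 = '0'.
Because there's exactly one group, `findall` drops the full match and keeps group 1 from each hit.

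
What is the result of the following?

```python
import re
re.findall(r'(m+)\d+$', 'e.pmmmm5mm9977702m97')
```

['m']

The pattern matches one or more of a literal 'm' (captured); then one or more of a digit; then anchored at the end.
Scanning left to right: at [17:20] match 'm97', group 1 = 'm'.
With a single group, `findall` returns only what that group captured — 1 item.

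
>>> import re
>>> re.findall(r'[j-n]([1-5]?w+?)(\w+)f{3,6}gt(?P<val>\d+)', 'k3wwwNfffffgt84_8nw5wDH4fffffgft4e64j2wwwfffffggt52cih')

[('3w', 'wwNff', '84')]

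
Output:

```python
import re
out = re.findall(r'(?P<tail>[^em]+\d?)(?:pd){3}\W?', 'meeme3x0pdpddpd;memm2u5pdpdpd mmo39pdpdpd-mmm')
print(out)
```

['2u5', 'o39']

The pattern matches one or more of any character except [em], then optionally a digit (captured as 'tail'); then the literal 'pd' repeated 3 times, then optionally a non-word character.
Scanning left to right: at [20:30] match '2u5pdpdpd ', group 1 = '2u5'; at [32:42] match 'o39pdpdpd-', group 1 = 'o39'.
Because there's exactly one group, `findall` drops the full match and keeps group 1 from each hit.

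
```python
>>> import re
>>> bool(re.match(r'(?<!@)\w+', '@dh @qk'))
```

With `match`, the pattern is implicitly anchored at the beginning.
Here the pattern fails at index 0, so the call returns None, and `bool(None)` is False.

False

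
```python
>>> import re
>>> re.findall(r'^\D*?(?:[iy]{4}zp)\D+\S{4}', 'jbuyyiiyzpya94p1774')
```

['jbuyyiiyzpya94p1']

Pattern: anchored at the start of the string; then zero or more of a non-digit (lazy); then exactly 4 of one of [iy], then the literal 'zp' (non-capturing group); then one or more of a non-digit, then exactly 4 of a non-whitespace character.
With no groups in the pattern, `findall` gives back each whole match — 1 here.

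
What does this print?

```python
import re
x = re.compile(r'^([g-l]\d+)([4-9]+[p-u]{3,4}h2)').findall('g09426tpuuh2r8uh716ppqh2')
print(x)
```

[('g0942', '6tpuuh2')]

The pattern matches anchored at the start of the string; then a character in [g-l], then one or more of a digit (captured); then one or more of a character in [4-9], then 3 to 4 of a character in [p-u], then the literal 'h2' (captured).
Scanning left to right: at [0:12] match 'g09426tpuuh2', groups = ('g0942', '6tpuuh2').
2 groups means the one result is a tuple of 2 captured strings — 1 here.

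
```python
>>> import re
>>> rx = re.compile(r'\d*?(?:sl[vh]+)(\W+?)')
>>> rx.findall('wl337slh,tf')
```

[',']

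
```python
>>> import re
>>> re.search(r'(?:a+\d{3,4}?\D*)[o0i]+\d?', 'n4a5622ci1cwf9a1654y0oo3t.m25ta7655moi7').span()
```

The pattern matches one or more of the literal 'a', then 3 to 4 of a digit (lazy), then zero or more of a non-digit (non-capturing group); then one or more of one of [o0i], then optionally a digit.
`search` walks the string left to right and returns the first match it finds.
The match spans [2:10] → 'a5622ci1'.

(2, 10)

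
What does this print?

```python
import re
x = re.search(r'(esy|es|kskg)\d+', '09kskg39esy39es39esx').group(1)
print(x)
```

The match spans [2:8] → 'kskg39'.
Captured: group 1 = 'kskg'.

kskg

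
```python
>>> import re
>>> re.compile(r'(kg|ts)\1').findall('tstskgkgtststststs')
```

['ts', 'kg', 'ts', 'ts']

`\1` is not a pattern — it's the concrete string captured by group 1, re-applied verbatim.
With a single group, `findall` returns only what that group captured — 4 items.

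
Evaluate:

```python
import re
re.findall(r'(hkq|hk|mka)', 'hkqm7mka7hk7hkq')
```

['hkq', 'mka', 'hk', 'hkq']

The regex engine tests alternatives in the order written; an earlier branch that matches wins even if a later one would match more.
Walking the string: at [0:3] match 'hkq', group 1 = 'hkq'; at [5:8] match 'mka', group 1 = 'mka'; at [9:11] match 'hk', group 1 = 'hk'; at [12:15] match 'hkq', group 1 = 'hkq'.
Because there's exactly one group, `findall` drops the full match and keeps group 1 from each hit.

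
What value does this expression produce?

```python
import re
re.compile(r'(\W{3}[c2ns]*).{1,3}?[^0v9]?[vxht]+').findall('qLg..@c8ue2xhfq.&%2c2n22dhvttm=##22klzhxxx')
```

['..@c', '.&%2c2n22', '=##22']

Because there's exactly one group, `findall` drops the full match and keeps group 1 from each hit.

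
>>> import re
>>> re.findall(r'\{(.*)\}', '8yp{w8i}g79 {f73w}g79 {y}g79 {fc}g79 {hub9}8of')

Matches: at [3:43] match '{w8i}g79 {f73w}g79 {y}g79 {fc}g79 {hub9}', group 1 = 'w8i}g79 {f73w}g79 {y}g79 {fc}g79 {hub9'.
One capturing group, so `findall` returns just the captured substring from the one match — 1 in all.

['w8i}g79 {f73w}g79 {y}g79 {fc}g79 {hub9']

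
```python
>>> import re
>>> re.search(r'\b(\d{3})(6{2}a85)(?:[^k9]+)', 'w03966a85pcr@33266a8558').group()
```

'33266a8558'

The pattern matches a word boundary (`\b`, zero-width); then exactly 3 of a digit (captured); then exactly 2 of the literal '6', then the literal 'a85' (captured); then one or more of any character except [k9] (non-capturing group).
Unlike `match`, `search` isn't anchored — it looks for the pattern anywhere in the string.
The match spans [13:23] → '33266a8558'.
Captured: group 1 = '332', group 2 = '66a85'.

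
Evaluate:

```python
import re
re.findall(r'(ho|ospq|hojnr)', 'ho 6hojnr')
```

['ho', 'ho']

Alternation tries branches left to right and keeps the first one that lets the overall match succeed at that position.
Matches: at [0:2] match 'ho', group 1 = 'ho'; at [4:6] match 'ho', group 1 = 'ho'.
Because there's exactly one group, `findall` drops the full match and keeps group 1 from each hit.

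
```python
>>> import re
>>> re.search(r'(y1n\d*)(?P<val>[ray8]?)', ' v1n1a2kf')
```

The pattern matches the literal 'y1n', then zero or more of a digit (captured); then optionally one of [ray8] (captured as 'val').
`re.search` scans for the first position where the pattern succeeds.
Here nothing in the string fits, so the call returns None.

None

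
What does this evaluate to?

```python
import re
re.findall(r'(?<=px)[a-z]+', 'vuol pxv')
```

The lookaround is zero-width — it requires the adjacent text to match without consuming it, so the asserted text isn't part of the match.
With no groups in the pattern, `findall` gives back each whole match — 1 here.

['v']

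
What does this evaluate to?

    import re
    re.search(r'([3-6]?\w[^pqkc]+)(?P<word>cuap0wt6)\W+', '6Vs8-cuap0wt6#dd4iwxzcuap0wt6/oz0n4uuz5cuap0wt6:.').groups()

('6Vs8-', 'cuap0wt6')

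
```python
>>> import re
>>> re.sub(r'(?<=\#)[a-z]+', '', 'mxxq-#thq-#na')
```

The lookaround is zero-width — it requires the adjacent text to match without consuming it, so the asserted text isn't part of the match.
Matches: at [6:9] → 'thq'; at [11:13] → 'na'.
`sub` substitutes '' at each match site.

'mxxq-#-#'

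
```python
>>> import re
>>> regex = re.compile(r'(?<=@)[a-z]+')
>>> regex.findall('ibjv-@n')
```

['n']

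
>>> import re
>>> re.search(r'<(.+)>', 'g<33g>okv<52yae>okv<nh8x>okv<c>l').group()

'<33g>okv<52yae>okv<nh8x>okv<c>'

`re.search` scans for the first position where the pattern succeeds.
The match spans [1:31] → '<33g>okv<52yae>okv<nh8x>okv<c>'.
Captured: group 1 = '33g>okv<52yae>okv<nh8x>okv<c'.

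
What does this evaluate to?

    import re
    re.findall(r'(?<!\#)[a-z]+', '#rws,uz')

['ws', 'uz']

A negative assertion filters positions out without eating any characters.
With no groups in the pattern, `findall` gives back each whole match — 2 here.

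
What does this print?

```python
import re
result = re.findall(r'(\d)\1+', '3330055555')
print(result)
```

A backreference is literal: `\1` must see the identical characters the first group matched.
Matches: at [0:3] match '333', group 1 = '3'; at [3:5] match '00', group 1 = '0'; at [5:10] match '55555', group 1 = '5'.
One capturing group, so `findall` returns just the captured substring from each match — 3 in all.

['3', '0', '5']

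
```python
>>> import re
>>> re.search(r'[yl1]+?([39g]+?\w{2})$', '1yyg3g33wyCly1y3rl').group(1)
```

'3rl'

The pattern matches one or more of one of [yl1] (lazy); then one or more of one of [39g] (lazy), then exactly 2 of a word character (captured); then anchored at the end.
`re.search` tries every starting position until one works.
The match spans [11:18] → 'ly1y3rl'.
Captured: group 1 = '3rl'.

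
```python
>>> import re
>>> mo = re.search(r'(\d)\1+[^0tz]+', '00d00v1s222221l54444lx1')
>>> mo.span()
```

The backreference `\1` re-matches whatever the first group consumed, character for character.
`re.search` tries every starting position until one works.
The match spans [0:3] → '00d'.
Captured: group 1 = '0'.

(0, 3)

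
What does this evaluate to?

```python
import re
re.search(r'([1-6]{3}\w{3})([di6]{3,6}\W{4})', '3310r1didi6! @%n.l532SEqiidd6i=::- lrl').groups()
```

('3310r1', 'didi6! @%')

This matches exactly 3 of a character in [1-6], then exactly 3 of a word character (captured); then 3 to 6 of one of [di6], then exactly 4 of a non-word character (captured).
`re.search` scans for the first position where the pattern succeeds.
The match spans [0:15] → '3310r1didi6! @%'.
Captured: group 1 = '3310r1', group 2 = 'didi6! @%'.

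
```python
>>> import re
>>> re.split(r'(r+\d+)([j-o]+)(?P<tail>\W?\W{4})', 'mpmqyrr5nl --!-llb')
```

['mpmqy', 'rr5', 'nl', ' --!-', 'llb']

The pattern matches one or more of the literal 'r', then one or more of a digit (captured); then one or more of a character in [j-o] (captured); then optionally a non-word character, then exactly 4 of a non-word character (captured as 'tail').
Matches to split on: at [5:15] → 'rr5nl --!-'.
The group in the pattern means `split` returns the separators' captures alongside the pieces.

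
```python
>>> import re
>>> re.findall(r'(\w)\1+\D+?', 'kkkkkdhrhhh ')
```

`\1` is not a pattern — it's the concrete string captured by group 1, re-applied verbatim.
Walking the string: at [0:6] match 'kkkkkd', group 1 = 'k'; at [8:12] match 'hhh ', group 1 = 'h'.
Because there's exactly one group, `findall` drops the full match and keeps group 1 from each hit.

['k', 'h']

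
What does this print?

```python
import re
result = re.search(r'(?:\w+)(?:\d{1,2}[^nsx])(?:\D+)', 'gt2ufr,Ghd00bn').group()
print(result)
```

The pattern matches one or more of a word character (non-capturing group); then 1 to 2 of a digit, then any character except [nsx] (non-capturing group); then one or more of a non-digit (non-capturing group).
The match spans [0:10] → 'gt2ufr,Ghd'.

gt2ufr,Ghd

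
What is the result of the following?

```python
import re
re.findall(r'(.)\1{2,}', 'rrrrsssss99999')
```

['r', 's', '9']

The backreference `\1` re-matches whatever the first group consumed, character for character.
Matches: at [0:4] match 'rrrr', group 1 = 'r'; at [4:9] match 'sssss', group 1 = 's'; at [9:14] match '99999', group 1 = '9'.
One capturing group, so `findall` returns just the captured substring from each match — 3 in all.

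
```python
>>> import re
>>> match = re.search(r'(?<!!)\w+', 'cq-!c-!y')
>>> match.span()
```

(0, 2)

The negative lookaround is zero-width — it rules out positions where the adjacent text would match, without consuming anything.
`re.search` tries every starting position until one works.
The match spans [0:2] → 'cq'.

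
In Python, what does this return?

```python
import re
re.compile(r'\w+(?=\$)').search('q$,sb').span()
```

(0, 1)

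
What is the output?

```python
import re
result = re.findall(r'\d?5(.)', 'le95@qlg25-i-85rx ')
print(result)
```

The pattern matches optionally a digit, then a literal '5'; then any character (captured).
Matches: at [2:5] match '95@', group 1 = '@'; at [8:11] match '25-', group 1 = '-'; at [13:16] match '85r', group 1 = 'r'.
Because there's exactly one group, `findall` drops the full match and keeps group 1 from each hit.

['@', '-', 'r']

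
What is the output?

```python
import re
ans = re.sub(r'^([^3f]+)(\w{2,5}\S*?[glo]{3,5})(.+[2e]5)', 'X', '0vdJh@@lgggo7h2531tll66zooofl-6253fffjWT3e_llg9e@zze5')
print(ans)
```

X

Pattern: anchored at the start of the string; then one or more of any character except [3f] (captured); then 2 to 5 of a word character, then zero or more of a non-whitespace character (lazy), then 3 to 5 of one of [glo] (captured); then one or more of any character, then one of [2e], then the literal '5' (captured).
Matches: at [0:53] → '0vdJh@@lgggo7h2531tll66zooofl-6253fffjWT3e_llg9e@zze5'.
`sub` substitutes 'X' at each match site.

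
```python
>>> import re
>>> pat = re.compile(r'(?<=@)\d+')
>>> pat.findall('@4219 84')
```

['4219']

Lookahead/lookbehind check context without consuming it, so the matched span excludes the asserted characters.
Matches: at [1:5] → '4219'.
Since nothing is captured, `findall` lists the 1 matched substring directly.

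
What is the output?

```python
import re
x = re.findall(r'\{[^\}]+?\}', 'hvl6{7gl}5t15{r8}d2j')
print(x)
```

['{7gl}', '{r8}']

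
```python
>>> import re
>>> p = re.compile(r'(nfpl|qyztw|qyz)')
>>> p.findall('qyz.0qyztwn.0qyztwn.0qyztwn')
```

['qyz', 'qyztw', 'qyztw', 'qyztw']

Alternation tries branches left to right and keeps the first one that lets the overall match succeed at that position.
Matches: at [0:3] match 'qyz', group 1 = 'qyz'; at [5:10] match 'qyztw', group 1 = 'qyztw'; at [13:18] match 'qyztw', group 1 = 'qyztw'; at [21:26] match 'qyztw', group 1 = 'qyztw'.
One capturing group, so `findall` returns just the captured substring from each match — 4 in all.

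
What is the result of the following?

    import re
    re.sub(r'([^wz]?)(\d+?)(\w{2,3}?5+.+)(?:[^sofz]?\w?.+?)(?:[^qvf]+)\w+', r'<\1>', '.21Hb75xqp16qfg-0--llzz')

'<.>'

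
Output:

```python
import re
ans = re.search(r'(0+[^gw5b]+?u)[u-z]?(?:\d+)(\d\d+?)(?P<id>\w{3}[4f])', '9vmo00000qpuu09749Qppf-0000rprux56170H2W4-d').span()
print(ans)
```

(4, 22)

The `?` after the quantifier makes it lazy — it takes as little as possible before letting the rest of the pattern try.
The match spans [4:22] → '00000qpuu09749Qppf'.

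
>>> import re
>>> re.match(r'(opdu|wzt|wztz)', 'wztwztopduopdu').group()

`re.match` won't scan ahead — the pattern has to work from the very first character.
The match spans [0:3] → 'wzt'.
Captured: group 1 = 'wzt'.

'wzt'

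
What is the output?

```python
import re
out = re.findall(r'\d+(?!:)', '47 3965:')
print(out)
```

`(?!…)`/`(?<!…)` only lets a position through if the neighbouring text does NOT match; no characters are consumed.
No capturing groups, so `findall` returns the 2 full match strings.

['47', '396']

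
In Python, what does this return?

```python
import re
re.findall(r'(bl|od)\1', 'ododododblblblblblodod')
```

['od', 'od', 'bl', 'bl', 'od']

The backreference `\1` re-matches whatever the first group consumed, character for character.
Matches: at [0:4] match 'odod', group 1 = 'od'; at [4:8] match 'odod', group 1 = 'od'; at [8:12] match 'blbl', group 1 = 'bl'; at [12:16] match 'blbl', group 1 = 'bl'; at [18:22] match 'odod', group 1 = 'od'.
With a single group, `findall` returns only what that group captured — 5 items.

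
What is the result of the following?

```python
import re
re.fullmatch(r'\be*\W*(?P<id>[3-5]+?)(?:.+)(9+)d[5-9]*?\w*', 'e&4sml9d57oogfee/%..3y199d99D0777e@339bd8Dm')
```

This matches a word boundary (`\b`, zero-width); then zero or more of a literal 'e', then zero or more of a non-word character; then one or more of a character in [3-5] (lazy) (captured as 'id'); then one or more of any character (non-capturing group); then one or more of a literal '9' (captured); then a literal 'd', then zero or more of a character in [5-9] (lazy), then zero or more of a word character.
`fullmatch` succeeds only if the pattern covers the string from start to end.
Here the pattern can't cover the whole string, so the call returns None.

None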